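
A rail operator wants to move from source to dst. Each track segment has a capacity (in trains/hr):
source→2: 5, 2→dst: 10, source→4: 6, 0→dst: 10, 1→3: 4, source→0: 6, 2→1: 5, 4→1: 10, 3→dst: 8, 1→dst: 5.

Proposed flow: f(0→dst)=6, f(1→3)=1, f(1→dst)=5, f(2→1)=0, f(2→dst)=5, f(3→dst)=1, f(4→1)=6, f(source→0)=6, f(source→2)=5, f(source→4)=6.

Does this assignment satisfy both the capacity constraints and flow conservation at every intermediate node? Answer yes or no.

Every edge has 0 ≤ f(e) ≤ cap(e).
At each intermediate node, inflow equals outflow.

Yes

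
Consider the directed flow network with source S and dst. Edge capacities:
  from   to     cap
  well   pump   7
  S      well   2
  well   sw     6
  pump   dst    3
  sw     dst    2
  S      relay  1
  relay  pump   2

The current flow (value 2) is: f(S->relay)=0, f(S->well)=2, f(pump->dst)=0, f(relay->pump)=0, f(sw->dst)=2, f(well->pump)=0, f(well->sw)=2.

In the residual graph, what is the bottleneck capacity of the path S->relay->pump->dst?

Residual capacities along the path: S->relay: 1, relay->pump: 2, pump->dst: 3.
Minimum is 1.

1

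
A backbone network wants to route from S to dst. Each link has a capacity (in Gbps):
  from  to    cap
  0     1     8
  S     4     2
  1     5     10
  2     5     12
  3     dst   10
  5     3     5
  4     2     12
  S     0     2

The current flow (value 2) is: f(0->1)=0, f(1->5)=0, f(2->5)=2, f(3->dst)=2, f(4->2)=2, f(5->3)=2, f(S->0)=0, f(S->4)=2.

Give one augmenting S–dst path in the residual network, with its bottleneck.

Residual along S->0->1->5->3->dst: S->0: 2, 0->1: 8, 1->5: 10, 5->3: 3, 3->dst: 8.
Bottleneck = min = 2.

S->0->1->5->3->dst, bottleneck 2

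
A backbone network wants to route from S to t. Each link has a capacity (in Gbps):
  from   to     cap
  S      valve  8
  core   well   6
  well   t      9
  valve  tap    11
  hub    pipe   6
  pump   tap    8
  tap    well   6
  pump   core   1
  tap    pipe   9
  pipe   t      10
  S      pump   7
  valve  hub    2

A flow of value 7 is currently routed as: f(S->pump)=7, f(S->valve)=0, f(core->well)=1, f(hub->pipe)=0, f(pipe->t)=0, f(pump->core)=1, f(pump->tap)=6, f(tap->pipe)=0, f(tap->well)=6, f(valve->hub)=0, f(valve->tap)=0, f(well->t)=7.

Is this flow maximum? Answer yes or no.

No

Residual path S->valve->tap->pipe->t has bottleneck 8 > 0.
Pushing 8 along it raises the flow to 15, so the given flow is not maximum.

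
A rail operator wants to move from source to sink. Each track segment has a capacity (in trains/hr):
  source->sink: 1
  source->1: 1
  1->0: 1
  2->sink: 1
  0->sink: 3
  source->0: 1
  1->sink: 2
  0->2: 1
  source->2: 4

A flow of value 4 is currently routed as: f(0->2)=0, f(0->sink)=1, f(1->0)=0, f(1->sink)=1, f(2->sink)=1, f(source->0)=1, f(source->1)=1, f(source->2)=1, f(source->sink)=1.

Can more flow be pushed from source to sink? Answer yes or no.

Residual reachable from source: {2, source}; sink is not reachable.
Saturated cut: source->1, source->0, source->sink, 2->sink with total capacity 4 = current flow value. Flow is maximum.

No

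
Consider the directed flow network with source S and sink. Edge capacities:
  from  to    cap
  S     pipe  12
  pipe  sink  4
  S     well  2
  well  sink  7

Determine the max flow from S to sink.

6

Augment S->pipe->sink: bottleneck 4. Total 4.
Augment S->well->sink: bottleneck 2. Total 6.
No augmenting path remains in the residual graph.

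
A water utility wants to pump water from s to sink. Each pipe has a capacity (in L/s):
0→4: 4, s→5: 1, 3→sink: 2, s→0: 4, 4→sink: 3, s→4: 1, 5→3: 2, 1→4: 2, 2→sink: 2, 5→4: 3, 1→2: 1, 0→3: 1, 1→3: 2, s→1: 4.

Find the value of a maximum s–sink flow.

Augment s→4→sink: bottleneck 1. Total 1.
Augment s→0→4→sink: bottleneck 2. Total 3.
Augment s→0→3→sink: bottleneck 1. Total 4.
Augment s→1→3→sink: bottleneck 1. Total 5.
Augment s→1→2→sink: bottleneck 1. Total 6.
No augmenting path remains in the residual graph.

6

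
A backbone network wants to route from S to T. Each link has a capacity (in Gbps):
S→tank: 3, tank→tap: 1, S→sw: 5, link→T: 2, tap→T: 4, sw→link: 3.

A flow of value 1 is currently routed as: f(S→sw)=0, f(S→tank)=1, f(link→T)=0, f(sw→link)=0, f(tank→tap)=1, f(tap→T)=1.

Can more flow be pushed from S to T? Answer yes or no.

Yes

Residual path S→sw→link→T has bottleneck 2 > 0.
Pushing 2 along it raises the flow to 3, so the given flow is not maximum.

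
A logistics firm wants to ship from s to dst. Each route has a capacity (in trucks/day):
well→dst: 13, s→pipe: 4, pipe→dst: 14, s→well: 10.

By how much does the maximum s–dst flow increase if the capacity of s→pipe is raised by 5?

5

Original max flow = 14.
After raising cap(s→pipe), augmenting paths through that edge carry 5 more units.
New max flow = 19. Increase = 5.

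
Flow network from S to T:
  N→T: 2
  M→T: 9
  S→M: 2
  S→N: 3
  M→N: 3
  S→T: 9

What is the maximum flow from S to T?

Augment S→T: bottleneck 9. Total 9.
Augment S→M→T: bottleneck 2. Total 11.
Augment S→N→T: bottleneck 2. Total 13.
No augmenting path remains in the residual graph.

13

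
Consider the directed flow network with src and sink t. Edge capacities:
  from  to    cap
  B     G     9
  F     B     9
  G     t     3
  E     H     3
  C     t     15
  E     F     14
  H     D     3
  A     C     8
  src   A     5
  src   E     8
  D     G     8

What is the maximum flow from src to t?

8

Augment src→A→C→t: bottleneck 5. Total 5.
Augment src→E→F→B→G→t: bottleneck 3. Total 8.
No augmenting path remains in the residual graph.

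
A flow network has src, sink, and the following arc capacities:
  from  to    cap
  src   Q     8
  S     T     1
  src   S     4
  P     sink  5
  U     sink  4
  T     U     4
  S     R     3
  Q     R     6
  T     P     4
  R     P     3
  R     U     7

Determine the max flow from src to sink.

Augment src->Q->R->P->sink: bottleneck 3. Total 3.
Augment src->Q->R->U->sink: bottleneck 3. Total 6.
Augment src->S->R->U->sink: bottleneck 1. Total 7.
Augment src->S->T->P->sink: bottleneck 1. Total 8.
No augmenting path remains in the residual graph.

8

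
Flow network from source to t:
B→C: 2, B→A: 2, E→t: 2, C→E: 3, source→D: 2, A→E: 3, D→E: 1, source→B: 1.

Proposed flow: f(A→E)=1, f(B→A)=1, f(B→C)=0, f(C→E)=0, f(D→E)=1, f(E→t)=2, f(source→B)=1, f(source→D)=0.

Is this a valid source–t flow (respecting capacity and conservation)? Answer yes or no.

Conservation fails at D: inflow 0 ≠ outflow 1.

No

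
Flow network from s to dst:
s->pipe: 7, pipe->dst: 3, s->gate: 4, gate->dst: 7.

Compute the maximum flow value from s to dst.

Augment s->gate->dst: bottleneck 4. Total 4.
Augment s->pipe->dst: bottleneck 3. Total 7.
No augmenting path remains in the residual graph.

7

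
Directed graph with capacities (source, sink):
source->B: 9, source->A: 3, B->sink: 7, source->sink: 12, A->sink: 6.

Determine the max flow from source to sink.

22

Augment source->sink: bottleneck 12. Total 12.
Augment source->A->sink: bottleneck 3. Total 15.
Augment source->B->sink: bottleneck 7. Total 22.
No augmenting path remains in the residual graph.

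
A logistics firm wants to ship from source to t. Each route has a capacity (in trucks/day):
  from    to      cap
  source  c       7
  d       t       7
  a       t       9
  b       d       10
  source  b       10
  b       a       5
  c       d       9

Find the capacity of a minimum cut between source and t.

Max flow = 12 (via 2 augmenting paths).
In the residual at optimum, the set reachable from source is {b, c, d, source}.
Cut edges: b→a (cap 5), d→t (cap 7). Sum = 12.

12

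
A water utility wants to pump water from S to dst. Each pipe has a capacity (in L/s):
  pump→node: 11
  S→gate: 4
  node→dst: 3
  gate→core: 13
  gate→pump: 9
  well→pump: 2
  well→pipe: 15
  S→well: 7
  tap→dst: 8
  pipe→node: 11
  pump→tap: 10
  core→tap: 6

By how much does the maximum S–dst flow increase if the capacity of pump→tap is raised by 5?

Original max flow = 9.
Edge pump→tap does not cross the min cut (source side {S, node, pipe, well}), so extra capacity there cannot help.
New max flow = 9. Increase = 0.

0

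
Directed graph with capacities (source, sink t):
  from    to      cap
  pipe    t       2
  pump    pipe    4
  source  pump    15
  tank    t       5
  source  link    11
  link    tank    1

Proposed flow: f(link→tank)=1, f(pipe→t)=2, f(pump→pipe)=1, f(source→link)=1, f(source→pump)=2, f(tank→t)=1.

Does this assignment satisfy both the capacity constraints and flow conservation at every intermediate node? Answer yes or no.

No

Conservation fails at pump: inflow 2 ≠ outflow 1.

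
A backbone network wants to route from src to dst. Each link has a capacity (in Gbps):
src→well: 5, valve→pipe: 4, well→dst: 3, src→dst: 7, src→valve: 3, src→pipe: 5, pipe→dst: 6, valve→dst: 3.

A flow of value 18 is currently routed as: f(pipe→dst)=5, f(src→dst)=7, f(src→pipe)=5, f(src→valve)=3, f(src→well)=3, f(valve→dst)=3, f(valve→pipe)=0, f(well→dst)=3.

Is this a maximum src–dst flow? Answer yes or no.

Yes

Residual reachable from src: {src, well}; dst is not reachable.
Saturated cut: src→valve, src→pipe, src→dst, well→dst with total capacity 18 = current flow value. Flow is maximum.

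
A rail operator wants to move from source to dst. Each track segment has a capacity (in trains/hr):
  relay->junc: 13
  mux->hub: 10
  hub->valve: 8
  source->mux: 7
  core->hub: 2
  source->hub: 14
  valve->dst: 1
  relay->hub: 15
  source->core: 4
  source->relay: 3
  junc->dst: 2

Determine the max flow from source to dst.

3

Augment source->relay->junc->dst: bottleneck 2. Total 2.
Augment source->hub->valve->dst: bottleneck 1. Total 3.
No augmenting path remains in the residual graph.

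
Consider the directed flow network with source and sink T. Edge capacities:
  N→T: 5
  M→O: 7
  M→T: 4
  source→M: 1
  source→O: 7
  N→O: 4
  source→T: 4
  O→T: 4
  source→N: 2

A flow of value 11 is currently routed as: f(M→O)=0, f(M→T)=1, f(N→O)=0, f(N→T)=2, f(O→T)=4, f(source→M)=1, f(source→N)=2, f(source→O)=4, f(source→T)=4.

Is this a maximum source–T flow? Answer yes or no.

Residual reachable from source: {O, source}; T is not reachable.
Saturated cut: source→N, source→M, source→T, O→T with total capacity 11 = current flow value. Flow is maximum.

Yes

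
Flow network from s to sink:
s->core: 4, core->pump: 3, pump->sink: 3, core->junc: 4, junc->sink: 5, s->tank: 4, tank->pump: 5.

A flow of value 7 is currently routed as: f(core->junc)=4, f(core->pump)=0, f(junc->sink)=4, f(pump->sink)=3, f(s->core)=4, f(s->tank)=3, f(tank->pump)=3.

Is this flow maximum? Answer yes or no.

Yes

Residual reachable from s: {pump, s, tank}; sink is not reachable.
Saturated cut: s->core, pump->sink with total capacity 7 = current flow value. Flow is maximum.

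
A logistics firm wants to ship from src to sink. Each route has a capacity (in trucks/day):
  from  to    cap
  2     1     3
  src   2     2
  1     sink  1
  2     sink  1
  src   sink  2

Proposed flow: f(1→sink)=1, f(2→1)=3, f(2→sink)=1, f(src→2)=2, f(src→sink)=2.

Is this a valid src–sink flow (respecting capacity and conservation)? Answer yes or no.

Conservation fails at 2: inflow 2 ≠ outflow 4.

No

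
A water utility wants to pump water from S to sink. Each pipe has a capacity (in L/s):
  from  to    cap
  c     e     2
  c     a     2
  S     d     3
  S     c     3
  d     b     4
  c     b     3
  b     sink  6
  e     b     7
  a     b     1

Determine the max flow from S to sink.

Augment S→c→b→sink: bottleneck 3. Total 3.
Augment S→d→b→sink: bottleneck 3. Total 6.
No augmenting path remains in the residual graph.

6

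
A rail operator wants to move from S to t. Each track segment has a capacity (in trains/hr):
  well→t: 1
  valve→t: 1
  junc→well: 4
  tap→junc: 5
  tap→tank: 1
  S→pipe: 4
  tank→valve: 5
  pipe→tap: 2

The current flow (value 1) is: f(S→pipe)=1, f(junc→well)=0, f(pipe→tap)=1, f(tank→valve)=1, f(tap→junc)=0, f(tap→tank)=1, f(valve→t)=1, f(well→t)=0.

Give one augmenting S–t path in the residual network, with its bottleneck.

S→pipe→tap→junc→well→t, bottleneck 1

Residual along S→pipe→tap→junc→well→t: S→pipe: 3, pipe→tap: 1, tap→junc: 5, junc→well: 4, well→t: 1.
Bottleneck = min = 1.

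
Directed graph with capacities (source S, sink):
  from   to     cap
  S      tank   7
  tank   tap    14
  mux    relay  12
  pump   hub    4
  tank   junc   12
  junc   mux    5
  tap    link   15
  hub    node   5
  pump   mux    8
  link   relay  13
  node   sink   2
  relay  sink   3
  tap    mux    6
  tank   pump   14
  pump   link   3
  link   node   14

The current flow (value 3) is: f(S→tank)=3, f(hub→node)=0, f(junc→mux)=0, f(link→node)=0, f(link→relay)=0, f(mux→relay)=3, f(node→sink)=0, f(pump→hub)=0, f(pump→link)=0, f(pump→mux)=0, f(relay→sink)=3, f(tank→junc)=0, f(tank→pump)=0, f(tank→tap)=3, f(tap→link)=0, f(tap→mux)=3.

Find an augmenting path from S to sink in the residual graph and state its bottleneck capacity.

S→tank→tap→link→node→sink, bottleneck 2

Residual along S→tank→tap→link→node→sink: S→tank: 4, tank→tap: 11, tap→link: 15, link→node: 14, node→sink: 2.
Bottleneck = min = 2.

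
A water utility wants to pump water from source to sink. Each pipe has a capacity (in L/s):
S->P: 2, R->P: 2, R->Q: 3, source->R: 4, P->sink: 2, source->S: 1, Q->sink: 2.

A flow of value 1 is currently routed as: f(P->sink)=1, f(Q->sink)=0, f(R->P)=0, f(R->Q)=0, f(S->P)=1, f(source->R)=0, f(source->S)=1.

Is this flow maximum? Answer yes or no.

Residual path source->R->P->sink has bottleneck 1 > 0.
Pushing 1 along it raises the flow to 2, so the given flow is not maximum.

No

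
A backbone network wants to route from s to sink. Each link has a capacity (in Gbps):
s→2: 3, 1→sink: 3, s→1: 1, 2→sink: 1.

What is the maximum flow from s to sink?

Augment s→2→sink: bottleneck 1. Total 1.
Augment s→1→sink: bottleneck 1. Total 2.
No augmenting path remains in the residual graph.

2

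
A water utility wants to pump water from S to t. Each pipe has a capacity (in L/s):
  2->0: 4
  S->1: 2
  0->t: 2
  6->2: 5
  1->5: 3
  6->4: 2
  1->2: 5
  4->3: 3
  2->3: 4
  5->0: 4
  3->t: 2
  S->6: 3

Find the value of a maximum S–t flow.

4

Augment S->1->5->0->t: bottleneck 2. Total 2.
Augment S->6->2->3->t: bottleneck 2. Total 4.
No augmenting path remains in the residual graph.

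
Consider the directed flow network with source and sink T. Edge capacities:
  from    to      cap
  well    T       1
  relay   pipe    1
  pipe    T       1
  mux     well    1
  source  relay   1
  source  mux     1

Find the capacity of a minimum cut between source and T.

Max flow = 2 (via 2 augmenting paths).
In the residual at optimum, the set reachable from source is {source}.
Cut edges: source->relay (cap 1), source->mux (cap 1). Sum = 2.

2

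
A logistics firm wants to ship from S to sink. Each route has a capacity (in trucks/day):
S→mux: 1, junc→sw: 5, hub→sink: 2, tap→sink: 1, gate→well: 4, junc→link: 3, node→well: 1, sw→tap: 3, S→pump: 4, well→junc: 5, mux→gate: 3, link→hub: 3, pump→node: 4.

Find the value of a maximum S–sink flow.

Augment S→pump→node→well→junc→link→hub→sink: bottleneck 1. Total 1.
Augment S→mux→gate→well→junc→link→hub→sink: bottleneck 1. Total 2.
No augmenting path remains in the residual graph.

2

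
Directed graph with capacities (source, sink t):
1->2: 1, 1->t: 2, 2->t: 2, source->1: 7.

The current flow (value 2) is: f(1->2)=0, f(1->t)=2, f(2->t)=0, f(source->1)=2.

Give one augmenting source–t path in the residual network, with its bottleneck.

Residual along source->1->2->t: source->1: 5, 1->2: 1, 2->t: 2.
Bottleneck = min = 1.

source->1->2->t, bottleneck 1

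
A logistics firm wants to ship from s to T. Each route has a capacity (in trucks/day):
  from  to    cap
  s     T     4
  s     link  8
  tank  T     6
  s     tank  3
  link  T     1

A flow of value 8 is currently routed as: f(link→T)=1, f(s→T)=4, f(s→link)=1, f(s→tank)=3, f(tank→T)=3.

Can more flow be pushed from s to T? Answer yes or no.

Residual reachable from s: {link, s}; T is not reachable.
Saturated cut: s→tank, s→T, link→T with total capacity 8 = current flow value. Flow is maximum.

No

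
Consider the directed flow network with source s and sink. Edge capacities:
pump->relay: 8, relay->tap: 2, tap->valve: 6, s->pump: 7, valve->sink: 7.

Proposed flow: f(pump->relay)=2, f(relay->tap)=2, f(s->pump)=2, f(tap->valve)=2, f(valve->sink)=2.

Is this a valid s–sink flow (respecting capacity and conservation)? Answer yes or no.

Yes

Every edge has 0 ≤ f(e) ≤ cap(e).
At each intermediate node, inflow equals outflow.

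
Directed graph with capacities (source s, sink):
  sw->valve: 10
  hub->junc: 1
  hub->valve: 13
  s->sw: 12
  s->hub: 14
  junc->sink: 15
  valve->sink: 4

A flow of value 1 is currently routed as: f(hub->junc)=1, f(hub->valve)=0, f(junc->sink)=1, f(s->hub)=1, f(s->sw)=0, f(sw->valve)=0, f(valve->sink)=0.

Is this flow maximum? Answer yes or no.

No

Residual path s->hub->valve->sink has bottleneck 4 > 0.
Pushing 4 along it raises the flow to 5, so the given flow is not maximum.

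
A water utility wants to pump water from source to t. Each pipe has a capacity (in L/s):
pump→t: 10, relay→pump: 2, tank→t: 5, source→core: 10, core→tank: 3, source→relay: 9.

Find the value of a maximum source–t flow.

5

Augment source→core→tank→t: bottleneck 3. Total 3.
Augment source→relay→pump→t: bottleneck 2. Total 5.
No augmenting path remains in the residual graph.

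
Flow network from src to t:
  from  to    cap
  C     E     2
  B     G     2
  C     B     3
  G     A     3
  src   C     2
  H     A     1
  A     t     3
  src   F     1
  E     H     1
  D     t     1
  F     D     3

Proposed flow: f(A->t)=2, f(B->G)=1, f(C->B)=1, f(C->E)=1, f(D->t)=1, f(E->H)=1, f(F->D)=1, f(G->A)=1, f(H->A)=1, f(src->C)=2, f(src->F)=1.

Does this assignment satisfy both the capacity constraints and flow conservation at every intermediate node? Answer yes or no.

Yes

Every edge has 0 ≤ f(e) ≤ cap(e).
At each intermediate node, inflow equals outflow.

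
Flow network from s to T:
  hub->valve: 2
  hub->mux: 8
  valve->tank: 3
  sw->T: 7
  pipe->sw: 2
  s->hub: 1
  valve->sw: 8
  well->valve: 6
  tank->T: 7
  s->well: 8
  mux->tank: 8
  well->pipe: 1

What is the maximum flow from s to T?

Augment s->well->pipe->sw->T: bottleneck 1. Total 1.
Augment s->well->valve->sw->T: bottleneck 6. Total 7.
Augment s->hub->valve->tank->T: bottleneck 1. Total 8.
No augmenting path remains in the residual graph.

8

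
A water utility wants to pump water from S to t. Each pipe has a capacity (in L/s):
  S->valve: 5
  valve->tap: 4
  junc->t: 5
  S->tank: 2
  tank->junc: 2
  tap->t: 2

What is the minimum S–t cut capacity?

4

Max flow = 4 (via 2 augmenting paths).
In the residual at optimum, the set reachable from S is {S, tap, valve}.
Cut edges: S->tank (cap 2), tap->t (cap 2). Sum = 4.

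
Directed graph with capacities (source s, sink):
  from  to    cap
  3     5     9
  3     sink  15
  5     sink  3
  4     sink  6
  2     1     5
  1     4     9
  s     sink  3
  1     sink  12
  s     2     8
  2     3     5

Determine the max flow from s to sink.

Augment s→sink: bottleneck 3. Total 3.
Augment s→2→3→sink: bottleneck 5. Total 8.
Augment s→2→1→sink: bottleneck 3. Total 11.
No augmenting path remains in the residual graph.

11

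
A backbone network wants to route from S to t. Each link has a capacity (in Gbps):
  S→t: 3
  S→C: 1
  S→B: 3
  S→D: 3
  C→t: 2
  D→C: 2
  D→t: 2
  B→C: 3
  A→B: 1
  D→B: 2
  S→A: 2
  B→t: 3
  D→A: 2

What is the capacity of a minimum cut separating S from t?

10

Max flow = 10 (via 5 augmenting paths).
In the residual at optimum, the set reachable from S is {A, B, C, D, S}.
Cut edges: S→t (cap 3), D→t (cap 2), B→t (cap 3), C→t (cap 2). Sum = 10.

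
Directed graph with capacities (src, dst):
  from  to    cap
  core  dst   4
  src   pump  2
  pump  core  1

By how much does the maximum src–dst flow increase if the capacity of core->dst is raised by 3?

Original max flow = 1.
Edge core->dst does not cross the min cut (source side {pump, src}), so extra capacity there cannot help.
New max flow = 1. Increase = 0.

0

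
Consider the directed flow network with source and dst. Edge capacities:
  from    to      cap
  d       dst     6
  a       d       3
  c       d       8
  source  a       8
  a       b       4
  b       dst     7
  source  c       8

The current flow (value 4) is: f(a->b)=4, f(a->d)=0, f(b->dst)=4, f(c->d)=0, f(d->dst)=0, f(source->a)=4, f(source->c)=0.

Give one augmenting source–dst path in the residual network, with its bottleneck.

Residual along source->a->d->dst: source->a: 4, a->d: 3, d->dst: 6.
Bottleneck = min = 3.

source->a->d->dst, bottleneck 3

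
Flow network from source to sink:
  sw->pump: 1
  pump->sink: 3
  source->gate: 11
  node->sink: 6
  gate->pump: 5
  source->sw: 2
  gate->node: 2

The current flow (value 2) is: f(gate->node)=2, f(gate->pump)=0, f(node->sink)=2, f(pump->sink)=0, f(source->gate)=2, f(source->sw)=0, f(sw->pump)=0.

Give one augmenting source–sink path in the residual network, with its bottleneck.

Residual along source->gate->pump->sink: source->gate: 9, gate->pump: 5, pump->sink: 3.
Bottleneck = min = 3.

source->gate->pump->sink, bottleneck 3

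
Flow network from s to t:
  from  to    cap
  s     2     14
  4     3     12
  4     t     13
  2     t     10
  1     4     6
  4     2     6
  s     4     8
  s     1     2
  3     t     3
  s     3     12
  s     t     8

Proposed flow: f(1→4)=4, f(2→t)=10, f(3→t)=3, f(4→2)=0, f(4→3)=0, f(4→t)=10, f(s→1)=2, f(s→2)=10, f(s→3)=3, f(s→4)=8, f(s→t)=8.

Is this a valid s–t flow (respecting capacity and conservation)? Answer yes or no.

Conservation fails at 1: inflow 2 ≠ outflow 4.

No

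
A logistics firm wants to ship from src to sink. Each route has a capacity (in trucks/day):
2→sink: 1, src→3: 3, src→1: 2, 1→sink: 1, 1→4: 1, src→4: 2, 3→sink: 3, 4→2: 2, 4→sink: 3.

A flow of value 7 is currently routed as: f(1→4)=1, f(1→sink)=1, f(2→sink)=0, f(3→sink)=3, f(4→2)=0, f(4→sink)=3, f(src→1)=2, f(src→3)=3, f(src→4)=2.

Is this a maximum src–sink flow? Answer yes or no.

Residual reachable from src: {src}; sink is not reachable.
Saturated cut: src→1, src→4, src→3 with total capacity 7 = current flow value. Flow is maximum.

Yes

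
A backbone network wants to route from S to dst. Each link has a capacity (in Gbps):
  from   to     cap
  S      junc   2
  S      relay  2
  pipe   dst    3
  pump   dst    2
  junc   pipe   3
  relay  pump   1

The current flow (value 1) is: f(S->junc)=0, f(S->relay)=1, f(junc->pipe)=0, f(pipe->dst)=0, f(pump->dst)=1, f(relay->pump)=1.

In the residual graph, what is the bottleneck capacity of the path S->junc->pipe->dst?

Residual capacities along the path: S->junc: 2, junc->pipe: 3, pipe->dst: 3.
Minimum is 2.

2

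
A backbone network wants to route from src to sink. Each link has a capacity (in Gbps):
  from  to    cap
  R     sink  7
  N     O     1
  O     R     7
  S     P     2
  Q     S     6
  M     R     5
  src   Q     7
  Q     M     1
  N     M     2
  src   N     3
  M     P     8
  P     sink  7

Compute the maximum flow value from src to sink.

Augment src→Q→S→P→sink: bottleneck 2. Total 2.
Augment src→Q→M→P→sink: bottleneck 1. Total 3.
Augment src→N→M→P→sink: bottleneck 2. Total 5.
Augment src→N→O→R→sink: bottleneck 1. Total 6.
No augmenting path remains in the residual graph.

6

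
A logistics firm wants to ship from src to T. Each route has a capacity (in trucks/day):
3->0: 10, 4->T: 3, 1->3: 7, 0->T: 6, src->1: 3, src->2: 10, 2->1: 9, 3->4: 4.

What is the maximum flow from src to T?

7

Augment src->1->3->0->T: bottleneck 3. Total 3.
Augment src->2->1->3->0->T: bottleneck 3. Total 6.
Augment src->2->1->3->4->T: bottleneck 1. Total 7.
No augmenting path remains in the residual graph.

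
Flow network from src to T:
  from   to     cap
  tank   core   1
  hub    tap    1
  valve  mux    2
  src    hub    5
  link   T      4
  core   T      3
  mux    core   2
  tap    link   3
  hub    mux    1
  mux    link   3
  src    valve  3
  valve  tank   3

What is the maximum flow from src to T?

5

Augment src->hub->tap->link->T: bottleneck 1. Total 1.
Augment src->hub->mux->link->T: bottleneck 1. Total 2.
Augment src->valve->mux->link->T: bottleneck 2. Total 4.
Augment src->valve->tank->core->T: bottleneck 1. Total 5.
No augmenting path remains in the residual graph.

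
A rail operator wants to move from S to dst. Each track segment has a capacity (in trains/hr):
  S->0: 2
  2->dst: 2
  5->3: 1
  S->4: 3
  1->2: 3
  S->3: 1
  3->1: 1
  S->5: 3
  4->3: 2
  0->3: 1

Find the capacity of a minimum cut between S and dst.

1

Max flow = 1 (via 1 augmenting path).
In the residual at optimum, the set reachable from S is {0, 3, 4, 5, S}.
Cut edges: 3->1 (cap 1). Sum = 1.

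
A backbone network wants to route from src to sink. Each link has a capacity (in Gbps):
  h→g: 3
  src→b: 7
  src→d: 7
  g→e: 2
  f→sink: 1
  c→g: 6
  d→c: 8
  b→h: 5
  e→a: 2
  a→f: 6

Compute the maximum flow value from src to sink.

1

Augment src→b→h→g→e→a→f→sink: bottleneck 1. Total 1.
No augmenting path remains in the residual graph.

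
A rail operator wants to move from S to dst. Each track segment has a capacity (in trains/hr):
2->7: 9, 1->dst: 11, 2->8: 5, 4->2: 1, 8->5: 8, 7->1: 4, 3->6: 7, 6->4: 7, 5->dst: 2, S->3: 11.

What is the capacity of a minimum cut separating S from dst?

Max flow = 1 (via 1 augmenting path).
In the residual at optimum, the set reachable from S is {3, 4, 6, S}.
Cut edges: 4->2 (cap 1). Sum = 1.

1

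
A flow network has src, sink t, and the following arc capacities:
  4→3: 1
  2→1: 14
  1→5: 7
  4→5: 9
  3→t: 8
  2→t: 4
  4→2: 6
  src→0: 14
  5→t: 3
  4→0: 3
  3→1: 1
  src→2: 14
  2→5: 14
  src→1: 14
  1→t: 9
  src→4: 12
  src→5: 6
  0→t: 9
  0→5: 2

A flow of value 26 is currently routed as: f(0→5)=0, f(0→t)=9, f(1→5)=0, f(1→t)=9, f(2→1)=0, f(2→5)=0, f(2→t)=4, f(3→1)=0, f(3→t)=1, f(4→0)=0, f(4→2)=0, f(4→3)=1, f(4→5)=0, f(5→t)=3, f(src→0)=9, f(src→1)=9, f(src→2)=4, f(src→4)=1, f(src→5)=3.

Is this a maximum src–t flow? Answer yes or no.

Yes

Residual reachable from src: {0, 1, 2, 4, 5, src}; t is not reachable.
Saturated cut: 4→3, 0→t, 2→t, 1→t, 5→t with total capacity 26 = current flow value. Flow is maximum.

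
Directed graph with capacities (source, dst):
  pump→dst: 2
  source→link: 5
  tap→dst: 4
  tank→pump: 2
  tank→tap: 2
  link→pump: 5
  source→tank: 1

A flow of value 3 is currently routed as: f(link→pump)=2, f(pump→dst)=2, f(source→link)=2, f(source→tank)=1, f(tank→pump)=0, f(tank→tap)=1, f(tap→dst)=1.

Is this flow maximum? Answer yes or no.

Residual reachable from source: {link, pump, source}; dst is not reachable.
Saturated cut: source→tank, pump→dst with total capacity 3 = current flow value. Flow is maximum.

Yes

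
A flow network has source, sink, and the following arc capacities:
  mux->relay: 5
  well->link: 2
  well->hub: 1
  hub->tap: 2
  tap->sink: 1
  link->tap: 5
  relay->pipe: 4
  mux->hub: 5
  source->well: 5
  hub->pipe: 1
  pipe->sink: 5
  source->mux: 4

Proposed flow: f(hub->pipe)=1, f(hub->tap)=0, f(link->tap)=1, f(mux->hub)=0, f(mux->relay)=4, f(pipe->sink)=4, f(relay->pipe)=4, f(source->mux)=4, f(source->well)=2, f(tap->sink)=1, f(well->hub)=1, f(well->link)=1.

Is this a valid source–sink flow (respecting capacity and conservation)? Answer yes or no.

No

Conservation fails at pipe: inflow 5 ≠ outflow 4.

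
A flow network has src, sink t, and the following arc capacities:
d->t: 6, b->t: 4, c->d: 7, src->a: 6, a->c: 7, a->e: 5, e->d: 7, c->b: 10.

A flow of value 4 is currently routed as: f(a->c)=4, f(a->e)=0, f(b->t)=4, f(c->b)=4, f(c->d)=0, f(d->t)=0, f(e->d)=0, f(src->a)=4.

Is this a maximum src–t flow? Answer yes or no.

Residual path src->a->c->d->t has bottleneck 2 > 0.
Pushing 2 along it raises the flow to 6, so the given flow is not maximum.

No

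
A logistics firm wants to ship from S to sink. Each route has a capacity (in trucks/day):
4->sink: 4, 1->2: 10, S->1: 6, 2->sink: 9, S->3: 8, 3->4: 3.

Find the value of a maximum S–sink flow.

9

Augment S->3->4->sink: bottleneck 3. Total 3.
Augment S->1->2->sink: bottleneck 6. Total 9.
No augmenting path remains in the residual graph.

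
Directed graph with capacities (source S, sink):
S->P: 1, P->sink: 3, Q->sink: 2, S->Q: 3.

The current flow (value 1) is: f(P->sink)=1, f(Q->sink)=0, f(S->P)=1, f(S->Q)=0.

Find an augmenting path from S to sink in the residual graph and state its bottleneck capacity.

Residual along S->Q->sink: S->Q: 3, Q->sink: 2.
Bottleneck = min = 2.

S->Q->sink, bottleneck 2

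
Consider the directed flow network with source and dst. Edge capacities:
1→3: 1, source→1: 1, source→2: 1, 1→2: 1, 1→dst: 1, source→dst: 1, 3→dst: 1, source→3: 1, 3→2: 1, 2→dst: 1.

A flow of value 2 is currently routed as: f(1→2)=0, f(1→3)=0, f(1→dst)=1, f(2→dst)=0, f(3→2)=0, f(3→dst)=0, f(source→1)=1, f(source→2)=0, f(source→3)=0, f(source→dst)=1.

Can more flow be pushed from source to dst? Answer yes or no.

Yes

Residual path source→3→dst has bottleneck 1 > 0.
Pushing 1 along it raises the flow to 3, so the given flow is not maximum.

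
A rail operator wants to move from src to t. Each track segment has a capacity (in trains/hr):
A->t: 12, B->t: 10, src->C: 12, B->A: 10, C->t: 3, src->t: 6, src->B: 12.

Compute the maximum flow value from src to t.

Augment src->t: bottleneck 6. Total 6.
Augment src->C->t: bottleneck 3. Total 9.
Augment src->B->t: bottleneck 10. Total 19.
Augment src->B->A->t: bottleneck 2. Total 21.
No augmenting path remains in the residual graph.

21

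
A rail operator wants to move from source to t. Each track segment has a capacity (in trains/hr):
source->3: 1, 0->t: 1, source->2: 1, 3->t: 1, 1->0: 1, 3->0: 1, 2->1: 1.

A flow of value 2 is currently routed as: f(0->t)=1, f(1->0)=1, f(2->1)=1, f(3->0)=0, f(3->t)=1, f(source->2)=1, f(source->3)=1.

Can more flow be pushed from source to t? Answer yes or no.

Residual reachable from source: {source}; t is not reachable.
Saturated cut: source->3, source->2 with total capacity 2 = current flow value. Flow is maximum.

No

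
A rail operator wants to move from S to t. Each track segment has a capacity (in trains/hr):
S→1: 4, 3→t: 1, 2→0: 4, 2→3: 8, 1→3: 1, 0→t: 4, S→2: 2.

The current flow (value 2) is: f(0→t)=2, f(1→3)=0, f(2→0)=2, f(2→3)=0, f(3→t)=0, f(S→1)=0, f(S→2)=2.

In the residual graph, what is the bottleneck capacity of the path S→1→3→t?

1

Residual capacities along the path: S→1: 4, 1→3: 1, 3→t: 1.
Minimum is 1.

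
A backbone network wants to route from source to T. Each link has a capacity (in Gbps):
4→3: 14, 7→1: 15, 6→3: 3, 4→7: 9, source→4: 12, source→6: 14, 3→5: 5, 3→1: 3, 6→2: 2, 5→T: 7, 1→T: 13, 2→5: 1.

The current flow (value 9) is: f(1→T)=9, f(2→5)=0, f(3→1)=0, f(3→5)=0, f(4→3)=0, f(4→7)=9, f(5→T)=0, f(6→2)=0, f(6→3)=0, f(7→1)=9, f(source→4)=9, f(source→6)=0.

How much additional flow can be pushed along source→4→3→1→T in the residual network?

Residual capacities along the path: source→4: 3, 4→3: 14, 3→1: 3, 1→T: 4.
Minimum is 3.

3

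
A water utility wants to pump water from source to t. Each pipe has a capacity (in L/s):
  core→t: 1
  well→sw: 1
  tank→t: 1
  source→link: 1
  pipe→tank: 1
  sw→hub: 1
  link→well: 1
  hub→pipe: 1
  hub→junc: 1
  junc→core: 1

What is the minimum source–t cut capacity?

1

Max flow = 1 (via 1 augmenting path).
In the residual at optimum, the set reachable from source is {source}.
Cut edges: source→link (cap 1). Sum = 1.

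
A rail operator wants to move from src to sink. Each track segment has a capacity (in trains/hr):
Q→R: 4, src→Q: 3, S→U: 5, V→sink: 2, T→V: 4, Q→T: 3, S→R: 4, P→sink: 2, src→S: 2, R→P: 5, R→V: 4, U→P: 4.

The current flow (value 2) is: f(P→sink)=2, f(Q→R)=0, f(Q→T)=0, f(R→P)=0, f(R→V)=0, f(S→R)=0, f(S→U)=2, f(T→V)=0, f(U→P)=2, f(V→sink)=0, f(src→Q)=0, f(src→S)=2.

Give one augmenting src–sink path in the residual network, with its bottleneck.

src→Q→R→V→sink, bottleneck 2

Residual along src→Q→R→V→sink: src→Q: 3, Q→R: 4, R→V: 4, V→sink: 2.
Bottleneck = min = 2.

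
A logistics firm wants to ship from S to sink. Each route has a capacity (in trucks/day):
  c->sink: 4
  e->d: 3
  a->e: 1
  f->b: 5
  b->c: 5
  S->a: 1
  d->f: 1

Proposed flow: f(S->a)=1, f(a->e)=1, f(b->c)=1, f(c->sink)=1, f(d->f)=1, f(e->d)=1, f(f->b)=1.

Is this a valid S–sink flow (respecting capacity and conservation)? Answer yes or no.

Every edge has 0 ≤ f(e) ≤ cap(e).
At each intermediate node, inflow equals outflow.

Yes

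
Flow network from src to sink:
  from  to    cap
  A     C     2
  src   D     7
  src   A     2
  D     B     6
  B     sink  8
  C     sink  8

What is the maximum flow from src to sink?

Augment src->D->B->sink: bottleneck 6. Total 6.
Augment src->A->C->sink: bottleneck 2. Total 8.
No augmenting path remains in the residual graph.

8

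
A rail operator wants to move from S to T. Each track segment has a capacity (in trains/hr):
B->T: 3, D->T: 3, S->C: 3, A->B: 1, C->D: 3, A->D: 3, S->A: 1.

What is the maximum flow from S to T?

Augment S->A->B->T: bottleneck 1. Total 1.
Augment S->C->D->T: bottleneck 3. Total 4.
No augmenting path remains in the residual graph.

4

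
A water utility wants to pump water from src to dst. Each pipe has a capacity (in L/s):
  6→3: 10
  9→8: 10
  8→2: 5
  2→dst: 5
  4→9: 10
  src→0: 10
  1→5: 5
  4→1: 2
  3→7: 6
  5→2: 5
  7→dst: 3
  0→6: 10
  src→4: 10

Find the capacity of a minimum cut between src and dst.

8

Max flow = 8 (via 2 augmenting paths).
In the residual at optimum, the set reachable from src is {0, 1, 2, 3, 4, 5, 6, 7, 8, 9, src}.
Cut edges: 2→dst (cap 5), 7→dst (cap 3). Sum = 8.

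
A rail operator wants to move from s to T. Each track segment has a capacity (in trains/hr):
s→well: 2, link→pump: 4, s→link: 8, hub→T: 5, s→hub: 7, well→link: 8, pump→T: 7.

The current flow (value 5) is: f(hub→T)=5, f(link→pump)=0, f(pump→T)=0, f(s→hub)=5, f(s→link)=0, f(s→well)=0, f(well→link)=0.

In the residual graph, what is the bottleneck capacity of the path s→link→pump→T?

Residual capacities along the path: s→link: 8, link→pump: 4, pump→T: 7.
Minimum is 4.

4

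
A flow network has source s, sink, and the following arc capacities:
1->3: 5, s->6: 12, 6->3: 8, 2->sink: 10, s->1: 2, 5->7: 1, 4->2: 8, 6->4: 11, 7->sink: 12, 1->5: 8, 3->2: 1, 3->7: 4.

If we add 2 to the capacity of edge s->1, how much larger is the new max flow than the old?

0

Original max flow = 14.
Even with extra capacity on s->1, another cut of capacity 14 remains binding.
New max flow = 14. Increase = 0.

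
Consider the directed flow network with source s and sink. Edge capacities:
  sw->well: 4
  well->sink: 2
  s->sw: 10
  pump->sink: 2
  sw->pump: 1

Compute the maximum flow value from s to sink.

Augment s->sw->well->sink: bottleneck 2. Total 2.
Augment s->sw->pump->sink: bottleneck 1. Total 3.
No augmenting path remains in the residual graph.

3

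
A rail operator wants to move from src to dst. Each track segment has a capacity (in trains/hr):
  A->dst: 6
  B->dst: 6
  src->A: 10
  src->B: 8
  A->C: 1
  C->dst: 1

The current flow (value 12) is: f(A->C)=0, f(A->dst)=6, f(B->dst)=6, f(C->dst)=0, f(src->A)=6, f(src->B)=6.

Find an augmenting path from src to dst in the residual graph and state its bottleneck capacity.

Residual along src->A->C->dst: src->A: 4, A->C: 1, C->dst: 1.
Bottleneck = min = 1.

src->A->C->dst, bottleneck 1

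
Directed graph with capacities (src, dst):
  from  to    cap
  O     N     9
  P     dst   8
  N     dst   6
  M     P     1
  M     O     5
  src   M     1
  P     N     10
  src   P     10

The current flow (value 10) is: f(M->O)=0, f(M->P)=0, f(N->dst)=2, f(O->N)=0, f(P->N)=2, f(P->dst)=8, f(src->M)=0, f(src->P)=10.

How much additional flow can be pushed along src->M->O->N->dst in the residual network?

1

Residual capacities along the path: src->M: 1, M->O: 5, O->N: 9, N->dst: 4.
Minimum is 1.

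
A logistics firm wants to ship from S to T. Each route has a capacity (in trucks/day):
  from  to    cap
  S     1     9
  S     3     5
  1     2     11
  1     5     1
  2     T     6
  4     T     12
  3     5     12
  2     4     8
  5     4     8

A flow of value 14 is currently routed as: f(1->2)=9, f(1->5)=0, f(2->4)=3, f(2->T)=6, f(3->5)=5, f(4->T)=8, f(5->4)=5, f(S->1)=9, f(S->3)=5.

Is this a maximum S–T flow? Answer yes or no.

Residual reachable from S: {S}; T is not reachable.
Saturated cut: S->1, S->3 with total capacity 14 = current flow value. Flow is maximum.

Yes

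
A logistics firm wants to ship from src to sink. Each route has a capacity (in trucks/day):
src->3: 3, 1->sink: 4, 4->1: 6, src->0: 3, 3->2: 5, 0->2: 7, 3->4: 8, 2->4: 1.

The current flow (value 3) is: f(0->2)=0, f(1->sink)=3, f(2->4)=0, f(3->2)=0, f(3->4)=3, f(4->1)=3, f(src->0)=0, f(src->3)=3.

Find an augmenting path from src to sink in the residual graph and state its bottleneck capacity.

Residual along src->0->2->4->1->sink: src->0: 3, 0->2: 7, 2->4: 1, 4->1: 3, 1->sink: 1.
Bottleneck = min = 1.

src->0->2->4->1->sink, bottleneck 1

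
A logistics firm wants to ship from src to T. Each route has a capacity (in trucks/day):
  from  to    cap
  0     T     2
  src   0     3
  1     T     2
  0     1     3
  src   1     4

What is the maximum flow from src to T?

4

Augment src→0→T: bottleneck 2. Total 2.
Augment src→1→T: bottleneck 2. Total 4.
No augmenting path remains in the residual graph.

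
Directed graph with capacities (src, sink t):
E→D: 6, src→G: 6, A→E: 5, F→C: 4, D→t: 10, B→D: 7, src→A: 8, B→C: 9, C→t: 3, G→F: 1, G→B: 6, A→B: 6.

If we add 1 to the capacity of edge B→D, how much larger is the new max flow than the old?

Original max flow = 13.
Edge B→D does not cross the min cut (source side {A, B, C, D, E, F, G, src}), so extra capacity there cannot help.
New max flow = 13. Increase = 0.

0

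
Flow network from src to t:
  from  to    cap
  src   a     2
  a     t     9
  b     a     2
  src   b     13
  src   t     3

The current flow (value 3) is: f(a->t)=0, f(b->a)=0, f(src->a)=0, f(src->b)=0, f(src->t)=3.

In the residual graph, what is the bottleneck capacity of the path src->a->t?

Residual capacities along the path: src->a: 2, a->t: 9.
Minimum is 2.

2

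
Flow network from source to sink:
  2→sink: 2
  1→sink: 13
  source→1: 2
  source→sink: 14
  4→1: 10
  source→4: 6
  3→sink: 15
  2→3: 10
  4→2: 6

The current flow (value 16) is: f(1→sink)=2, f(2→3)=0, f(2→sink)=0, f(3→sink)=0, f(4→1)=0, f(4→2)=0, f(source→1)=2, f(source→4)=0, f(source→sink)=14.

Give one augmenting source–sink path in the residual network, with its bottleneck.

Residual along source→4→1→sink: source→4: 6, 4→1: 10, 1→sink: 11.
Bottleneck = min = 6.

source→4→1→sink, bottleneck 6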